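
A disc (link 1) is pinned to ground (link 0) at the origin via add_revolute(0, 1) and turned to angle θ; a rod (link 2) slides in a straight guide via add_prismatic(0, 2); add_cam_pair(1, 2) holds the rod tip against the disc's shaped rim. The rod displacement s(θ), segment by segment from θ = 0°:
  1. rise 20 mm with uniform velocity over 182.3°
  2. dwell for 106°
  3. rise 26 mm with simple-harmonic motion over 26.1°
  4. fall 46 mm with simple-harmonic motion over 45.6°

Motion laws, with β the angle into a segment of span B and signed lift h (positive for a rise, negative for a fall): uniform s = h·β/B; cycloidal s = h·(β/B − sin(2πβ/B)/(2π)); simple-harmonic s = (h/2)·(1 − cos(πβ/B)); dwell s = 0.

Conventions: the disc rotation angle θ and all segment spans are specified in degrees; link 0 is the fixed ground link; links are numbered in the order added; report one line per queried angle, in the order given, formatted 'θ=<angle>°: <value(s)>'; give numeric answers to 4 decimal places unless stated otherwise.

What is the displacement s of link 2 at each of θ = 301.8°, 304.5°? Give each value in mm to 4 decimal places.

segment 1 (0° to 182.3°, uniform, h = 20) is passed completely: s = 0.0000 + (20) = 20.0000
segment 2 (182.3° to 288.3°, dwell): s unchanged at 20.0000
θ = 301.8° falls in segment 3 (288.3° to 314.4°, simple-harmonic, h = 26): β = 301.8 − 288.3 = 13.5°, B = 26.1°; Δs = 26/2·(1 − cos(π·0.5172)) = 13.7038; s = 20.0000 + 13.7038 = 33.7038
θ = 304.5° falls in segment 3 (288.3° to 314.4°, simple-harmonic, h = 26): β = 304.5 − 288.3 = 16.2°, B = 26.1°; Δs = 26/2·(1 − cos(π·0.6207)) = 17.8118; s = 20.0000 + 17.8118 = 37.8118

θ=301.8°: 33.7038
θ=304.5°: 37.8118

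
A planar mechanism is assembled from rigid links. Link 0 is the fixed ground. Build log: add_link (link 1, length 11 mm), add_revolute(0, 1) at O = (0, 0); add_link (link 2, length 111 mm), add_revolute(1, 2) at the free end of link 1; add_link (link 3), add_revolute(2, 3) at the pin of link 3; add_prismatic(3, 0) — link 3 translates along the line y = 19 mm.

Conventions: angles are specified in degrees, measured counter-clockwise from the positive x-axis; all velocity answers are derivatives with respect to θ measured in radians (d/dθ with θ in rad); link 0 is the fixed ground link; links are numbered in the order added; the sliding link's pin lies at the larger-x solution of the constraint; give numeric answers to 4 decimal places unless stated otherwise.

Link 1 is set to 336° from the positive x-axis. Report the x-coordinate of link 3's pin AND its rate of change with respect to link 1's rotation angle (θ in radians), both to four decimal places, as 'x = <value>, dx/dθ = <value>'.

geometry: r = 11 mm, L = 111 mm, e = 19 mm
crank pin P = (r cos θ, r sin θ) = (10.049000, -4.474103)
h = r sin θ − e = -4.474103 − 19 = -23.474103
x = r cos θ + √(L² − h²) = 10.049000 + 108.489476 = 118.538476
dx/dθ = −r sin θ − h·r cos θ/√(L² − h²) (θ in radians; h = -23.474103) = 6.648427

x = 118.5385, dx/dθ = 6.6484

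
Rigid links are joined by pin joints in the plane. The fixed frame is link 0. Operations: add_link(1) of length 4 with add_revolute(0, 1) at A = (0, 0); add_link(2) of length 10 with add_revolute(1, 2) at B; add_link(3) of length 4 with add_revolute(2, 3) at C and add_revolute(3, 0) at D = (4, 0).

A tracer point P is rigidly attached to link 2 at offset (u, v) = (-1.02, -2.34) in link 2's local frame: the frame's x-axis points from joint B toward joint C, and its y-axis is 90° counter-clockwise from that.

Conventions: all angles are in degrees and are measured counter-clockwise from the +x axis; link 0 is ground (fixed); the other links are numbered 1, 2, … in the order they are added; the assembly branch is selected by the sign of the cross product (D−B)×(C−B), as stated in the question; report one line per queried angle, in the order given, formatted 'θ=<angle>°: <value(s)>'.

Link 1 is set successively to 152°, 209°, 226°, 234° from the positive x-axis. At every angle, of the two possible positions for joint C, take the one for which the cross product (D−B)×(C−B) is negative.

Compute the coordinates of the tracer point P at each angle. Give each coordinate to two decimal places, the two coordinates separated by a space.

A=(0,0), D=(4.00,0)
θ=152°: B = A + 4.00·(cos152°, sin152°) = (-3.5318, 1.8779)
θ=152°: |BD| = 7.7624
θ=152°: circle(B,10.00) ∩ circle(D,4.00): a=9.2919, h=3.6960
θ=152°:   candidates: C₊=(6.3783,3.2162) cross=28.690; C₋=(4.5900,-3.9563) cross=-28.690
θ=152°:   branch - wants cross < 0 → take C=(4.5900,-3.9563) (cross=-28.690)
θ=152°: ex = (C−B)/|BC| = (0.8122,-0.5834); ey = (0.5834,0.8122)
θ=152°: P = B + -1.02·ex + -2.34·ey = (-5.7254,0.5725)
θ=209°: B = A + 4.00·(cos209°, sin209°) = (-3.4985, -1.9392)
θ=209°: |BD| = 7.7452
θ=209°: circle(B,10.00) ∩ circle(D,4.00): a=9.2953, h=3.6874
θ=209°:   candidates: C₊=(4.5775,3.9581) cross=28.560; C₋=(6.4240,-3.1818) cross=-28.560
θ=209°:   branch - wants cross < 0 → take C=(6.4240,-3.1818) (cross=-28.560)
θ=209°: ex = (C−B)/|BC| = (0.9922,-0.1243); ey = (0.1243,0.9922)
θ=209°: P = B + -1.02·ex + -2.34·ey = (-4.8013,-4.1344)
θ=226°: B = A + 4.00·(cos226°, sin226°) = (-2.7786, -2.8774)
θ=226°: |BD| = 7.3640
θ=226°: circle(B,10.00) ∩ circle(D,4.00): a=9.3854, h=3.4517
θ=226°:   candidates: C₊=(4.5120,3.9671) cross=25.418; C₋=(7.2094,-2.3875) cross=-25.418
θ=226°:   branch - wants cross < 0 → take C=(7.2094,-2.3875) (cross=-25.418)
θ=226°: ex = (C−B)/|BC| = (0.9988,0.0490); ey = (-0.0490,0.9988)
θ=226°: P = B + -1.02·ex + -2.34·ey = (-3.6828,-5.2645)
θ=234°: B = A + 4.00·(cos234°, sin234°) = (-2.3511, -3.2361)
θ=234°: |BD| = 7.1281
θ=234°: circle(B,10.00) ∩ circle(D,4.00): a=9.4562, h=3.2526
θ=234°:   candidates: C₊=(4.5978,3.9551) cross=23.185; C₋=(7.5511,-1.8411) cross=-23.185
θ=234°:   branch - wants cross < 0 → take C=(7.5511,-1.8411) (cross=-23.185)
θ=234°: ex = (C−B)/|BC| = (0.9902,0.1395); ey = (-0.1395,0.9902)
θ=234°: P = B + -1.02·ex + -2.34·ey = (-3.0348,-5.6955)

θ=152°: -5.73 0.57
θ=209°: -4.80 -4.13
θ=226°: -3.68 -5.26
θ=234°: -3.03 -5.70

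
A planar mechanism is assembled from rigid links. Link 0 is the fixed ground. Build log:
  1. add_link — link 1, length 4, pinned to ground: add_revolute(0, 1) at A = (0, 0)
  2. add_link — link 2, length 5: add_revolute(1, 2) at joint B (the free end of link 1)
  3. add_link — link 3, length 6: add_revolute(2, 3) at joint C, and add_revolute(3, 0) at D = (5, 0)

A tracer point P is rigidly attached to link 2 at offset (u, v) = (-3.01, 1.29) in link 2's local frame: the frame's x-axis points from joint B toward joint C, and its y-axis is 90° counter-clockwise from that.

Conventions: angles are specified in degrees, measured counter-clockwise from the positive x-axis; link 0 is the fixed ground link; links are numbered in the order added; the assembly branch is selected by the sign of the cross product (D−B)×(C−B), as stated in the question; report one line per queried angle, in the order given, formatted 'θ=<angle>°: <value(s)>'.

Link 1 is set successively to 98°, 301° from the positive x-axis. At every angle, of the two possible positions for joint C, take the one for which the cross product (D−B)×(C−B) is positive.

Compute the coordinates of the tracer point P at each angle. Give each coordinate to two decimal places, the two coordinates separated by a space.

A=(0,0), D=(5.00,0)
θ=98°: B = A + 4.00·(cos98°, sin98°) = (-0.5567, 3.9611)
θ=98°: |BD| = 6.8240
θ=98°: circle(B,5.00) ∩ circle(D,6.00): a=2.6060, h=4.2672
θ=98°:   candidates: C₊=(4.0423,5.9231) cross=29.119; C₋=(-0.9116,-1.0263) cross=-29.119
θ=98°:   branch + wants cross > 0 → take C=(4.0423,5.9231) (cross=29.119)
θ=98°: ex = (C−B)/|BC| = (0.9198,0.3924); ey = (-0.3924,0.9198)
θ=98°: P = B + -3.01·ex + 1.29·ey = (-3.8315,3.9665)
θ=301°: B = A + 4.00·(cos301°, sin301°) = (2.0602, -3.4287)
θ=301°: |BD| = 4.5165
θ=301°: circle(B,5.00) ∩ circle(D,6.00): a=1.0405, h=4.8905
θ=301°:   candidates: C₊=(-0.9752,0.5445) cross=22.088; C₋=(6.4501,-5.8221) cross=-22.088
θ=301°:   branch + wants cross > 0 → take C=(-0.9752,0.5445) (cross=22.088)
θ=301°: ex = (C−B)/|BC| = (-0.6071,0.7946); ey = (-0.7946,-0.6071)
θ=301°: P = B + -3.01·ex + 1.29·ey = (2.8624,-6.6037)

θ=98°: -3.83 3.97
θ=301°: 2.86 -6.60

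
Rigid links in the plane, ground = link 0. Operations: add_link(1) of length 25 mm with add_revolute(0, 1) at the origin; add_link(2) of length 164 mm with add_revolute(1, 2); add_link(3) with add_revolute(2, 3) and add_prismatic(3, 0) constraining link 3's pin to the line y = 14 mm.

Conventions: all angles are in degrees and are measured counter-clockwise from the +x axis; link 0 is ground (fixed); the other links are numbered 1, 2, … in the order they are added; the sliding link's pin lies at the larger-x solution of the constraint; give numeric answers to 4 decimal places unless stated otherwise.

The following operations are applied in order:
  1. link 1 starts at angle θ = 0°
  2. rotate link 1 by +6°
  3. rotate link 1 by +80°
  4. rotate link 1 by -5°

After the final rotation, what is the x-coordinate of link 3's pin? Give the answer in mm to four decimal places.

geometry: r = 25 mm, L = 164 mm, e = 14 mm; θ starts at 0°
rotate link 1 by +6°: θ ← 0° +6° = 6°
rotate link 1 by +80°: θ ← 6° +80° = 86°
rotate link 1 by -5°: θ ← 86° -5° = 81°
crank pin P = (r cos θ, r sin θ) = (3.910862, 24.692209)
h = r sin θ − e = 24.692209 − 14 = 10.692209
x = r cos θ + √(L² − h²) = 3.910862 + 163.651082 = 167.561944

167.5619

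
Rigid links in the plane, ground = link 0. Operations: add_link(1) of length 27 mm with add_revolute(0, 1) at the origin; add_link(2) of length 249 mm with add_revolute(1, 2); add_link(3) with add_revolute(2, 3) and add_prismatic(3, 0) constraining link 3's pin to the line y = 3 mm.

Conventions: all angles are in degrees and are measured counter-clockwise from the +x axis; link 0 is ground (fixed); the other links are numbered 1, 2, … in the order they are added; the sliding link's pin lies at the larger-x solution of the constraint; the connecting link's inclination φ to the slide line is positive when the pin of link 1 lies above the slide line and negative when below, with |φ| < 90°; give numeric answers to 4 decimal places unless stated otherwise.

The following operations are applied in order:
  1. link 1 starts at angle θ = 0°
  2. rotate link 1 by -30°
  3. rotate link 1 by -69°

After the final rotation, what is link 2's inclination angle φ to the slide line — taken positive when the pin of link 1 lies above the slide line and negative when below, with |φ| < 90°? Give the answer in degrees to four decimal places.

geometry: r = 27 mm, L = 249 mm, e = 3 mm; θ starts at 0°
rotate link 1 by -30°: θ ← 0° -30° = -30°
rotate link 1 by -69°: θ ← -30° -69° = -99°
h = r sin θ − e = -26.667585 − 3 = -29.667585
sin φ = h / L = -29.667585 / 249 = -0.11914693
φ = arcsin(-0.11914693) = -6.842872°

-6.8429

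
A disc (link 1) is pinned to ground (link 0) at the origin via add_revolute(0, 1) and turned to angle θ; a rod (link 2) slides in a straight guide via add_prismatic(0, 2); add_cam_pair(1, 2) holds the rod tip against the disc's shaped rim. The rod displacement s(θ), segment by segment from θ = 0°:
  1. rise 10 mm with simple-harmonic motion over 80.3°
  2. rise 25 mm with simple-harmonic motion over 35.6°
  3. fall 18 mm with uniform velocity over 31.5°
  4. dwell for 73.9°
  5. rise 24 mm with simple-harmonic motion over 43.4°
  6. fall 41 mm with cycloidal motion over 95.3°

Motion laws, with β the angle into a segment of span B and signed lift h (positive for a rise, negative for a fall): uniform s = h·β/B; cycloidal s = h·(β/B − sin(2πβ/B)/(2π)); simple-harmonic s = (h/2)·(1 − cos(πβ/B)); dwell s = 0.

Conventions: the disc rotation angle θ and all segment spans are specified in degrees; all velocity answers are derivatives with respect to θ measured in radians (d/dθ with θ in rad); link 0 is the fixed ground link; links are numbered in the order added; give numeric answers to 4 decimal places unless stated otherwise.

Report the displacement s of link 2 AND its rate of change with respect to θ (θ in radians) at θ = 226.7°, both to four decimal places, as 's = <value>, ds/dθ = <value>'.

segment 1 (0° to 80.3°, simple-harmonic, h = 10) is passed completely: s = 0.0000 + (10) = 10.0000
segment 2 (80.3° to 115.9°, simple-harmonic, h = 25) is passed completely: s = 10.0000 + (25) = 35.0000
segment 3 (115.9° to 147.4°, uniform, h = -18) is passed completely: s = 35.0000 + (-18) = 17.0000
segment 4 (147.4° to 221.3°, dwell): s unchanged at 17.0000
θ = 226.7° falls in segment 5 (221.3° to 264.7°, simple-harmonic, h = 24): β = 226.7 − 221.3 = 5.4°, B = 43.4°; Δs = 24/2·(1 − cos(π·0.1244)) = 0.9052; s = 17.0000 + 0.9052 = 17.9052
velocity in seg [221.3°–264.7°] (simple-harmonic), θ in radians: β = 5.4° = 0.0942 rad, B = 43.4° = 0.7575 rad; ds/dθ = (πh/(2B)) sin(πβ/B) = (π·24/(2·0.7575)) sin(π·0.1244) = 18.962754 mm/rad

s = 17.9052, ds/dθ = 18.9628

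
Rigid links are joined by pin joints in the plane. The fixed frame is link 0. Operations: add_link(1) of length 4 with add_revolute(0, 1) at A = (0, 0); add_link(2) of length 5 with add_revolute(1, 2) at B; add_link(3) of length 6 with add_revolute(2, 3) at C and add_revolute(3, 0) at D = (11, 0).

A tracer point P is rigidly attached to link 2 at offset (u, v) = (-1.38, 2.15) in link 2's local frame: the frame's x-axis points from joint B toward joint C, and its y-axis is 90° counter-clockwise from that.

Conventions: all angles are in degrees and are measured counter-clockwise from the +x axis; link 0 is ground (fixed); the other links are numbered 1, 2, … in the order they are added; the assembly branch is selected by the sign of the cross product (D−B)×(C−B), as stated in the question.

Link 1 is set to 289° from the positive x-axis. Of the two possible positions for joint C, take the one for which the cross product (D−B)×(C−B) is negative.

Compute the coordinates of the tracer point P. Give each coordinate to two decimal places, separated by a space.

A=(0,0), D=(11.00,0)
B = A + 4.00·(cos289°, sin289°) = (1.3023, -3.7821)
|BD| = 10.4091
circle(B,5.00) ∩ circle(D,6.00): a=4.6762, h=1.7701
  candidates: C₊=(5.0157,-0.4339) cross=18.425; C₋=(6.3020,-3.7322) cross=-18.425
  branch - wants cross < 0 → take C=(6.3020,-3.7322) (cross=-18.425)
ex = (C−B)/|BC| = (1.0000,0.0100); ey = (-0.0100,1.0000)
P = B + -1.38·ex + 2.15·ey = (-0.0991,-1.6460)

-0.10 -1.65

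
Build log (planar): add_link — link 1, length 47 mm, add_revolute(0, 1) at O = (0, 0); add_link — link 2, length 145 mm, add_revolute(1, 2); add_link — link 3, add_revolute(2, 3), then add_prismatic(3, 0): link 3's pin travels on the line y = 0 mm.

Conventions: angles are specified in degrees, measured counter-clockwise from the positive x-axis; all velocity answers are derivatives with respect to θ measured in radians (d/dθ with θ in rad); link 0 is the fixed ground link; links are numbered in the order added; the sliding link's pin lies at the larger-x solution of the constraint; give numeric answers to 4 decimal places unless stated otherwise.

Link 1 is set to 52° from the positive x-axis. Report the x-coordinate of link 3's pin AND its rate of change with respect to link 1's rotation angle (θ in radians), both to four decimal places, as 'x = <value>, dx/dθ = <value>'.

geometry: r = 47 mm, L = 145 mm, e = 0 mm
crank pin P = (r cos θ, r sin θ) = (28.936089, 37.036505)
h = r sin θ − e = 37.036505 − 0 = 37.036505
x = r cos θ + √(L² − h²) = 28.936089 + 140.190218 = 169.126307
dx/dθ = −r sin θ − h·r cos θ/√(L² − h²) (θ in radians; h = 37.036505) = -44.681059

x = 169.1263, dx/dθ = -44.6811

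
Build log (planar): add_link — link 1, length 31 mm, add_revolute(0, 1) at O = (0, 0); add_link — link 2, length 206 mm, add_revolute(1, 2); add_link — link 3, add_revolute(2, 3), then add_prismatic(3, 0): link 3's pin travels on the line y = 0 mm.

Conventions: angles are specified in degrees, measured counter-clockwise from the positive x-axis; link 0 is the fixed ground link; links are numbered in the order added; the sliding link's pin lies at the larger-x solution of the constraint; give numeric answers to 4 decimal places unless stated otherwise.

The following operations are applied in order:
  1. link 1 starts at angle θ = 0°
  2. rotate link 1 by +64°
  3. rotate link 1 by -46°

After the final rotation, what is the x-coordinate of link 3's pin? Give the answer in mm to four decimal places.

geometry: r = 31 mm, L = 206 mm, e = 0 mm; θ starts at 0°
rotate link 1 by +64°: θ ← 0° +64° = 64°
rotate link 1 by -46°: θ ← 64° -46° = 18°
crank pin P = (r cos θ, r sin θ) = (29.482752, 9.579527)
h = r sin θ − e = 9.579527 − 0 = 9.579527
x = r cos θ + √(L² − h²) = 29.482752 + 205.777143 = 235.259895

235.2599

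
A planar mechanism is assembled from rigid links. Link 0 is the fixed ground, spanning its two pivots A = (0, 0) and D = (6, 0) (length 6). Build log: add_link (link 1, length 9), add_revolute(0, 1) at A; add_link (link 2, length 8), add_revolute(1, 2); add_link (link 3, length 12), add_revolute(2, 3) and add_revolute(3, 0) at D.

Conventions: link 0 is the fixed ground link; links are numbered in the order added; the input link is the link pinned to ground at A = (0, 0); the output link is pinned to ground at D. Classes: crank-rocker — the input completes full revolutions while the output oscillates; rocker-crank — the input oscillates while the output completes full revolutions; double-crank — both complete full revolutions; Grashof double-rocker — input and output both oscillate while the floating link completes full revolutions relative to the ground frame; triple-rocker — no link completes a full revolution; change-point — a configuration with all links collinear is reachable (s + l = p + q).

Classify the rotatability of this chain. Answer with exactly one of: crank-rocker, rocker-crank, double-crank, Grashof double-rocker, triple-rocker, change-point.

lengths: ground=6, input=9, coupler=8, output=12
sorted: s=6 (shortest), l=12 (longest), p+q=17
s + l = 18 vs p + q = 17
s + l > p + q → non-Grashof → no link fully rotates → triple-rocker

triple-rocker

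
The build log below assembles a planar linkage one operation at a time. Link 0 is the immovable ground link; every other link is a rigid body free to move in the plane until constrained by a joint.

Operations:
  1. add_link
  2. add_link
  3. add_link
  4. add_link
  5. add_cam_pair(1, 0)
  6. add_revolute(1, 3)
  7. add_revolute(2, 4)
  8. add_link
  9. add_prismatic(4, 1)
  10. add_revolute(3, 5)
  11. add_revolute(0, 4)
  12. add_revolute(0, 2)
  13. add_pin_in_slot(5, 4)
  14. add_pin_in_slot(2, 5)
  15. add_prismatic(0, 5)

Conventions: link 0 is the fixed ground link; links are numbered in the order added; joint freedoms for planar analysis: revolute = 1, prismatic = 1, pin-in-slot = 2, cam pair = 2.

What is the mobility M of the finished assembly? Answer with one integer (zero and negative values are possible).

ground; <1,0,0>
#1 <2,0,0>
#2 <3,0,0>
#3 <4,0,0>
#4 <5,0,0>
C:1↔0 J2 <5,0,1>
R:1↔3 J1 <5,1,1>
R:2↔4 J1 <5,2,1>
#5 <6,2,1>
P:4↔1 J1 <6,3,1>
R:3↔5 J1 <6,4,1>
R:0↔4 J1 <6,5,1>
R:0↔2 J1 <6,6,1>
PS:5↔4 J2 <6,6,2>
PS:2↔5 J2 <6,6,3>
P:0↔5 J1 <6,7,3>
3×5 − 2×7 − 1×3 = -2

M = -2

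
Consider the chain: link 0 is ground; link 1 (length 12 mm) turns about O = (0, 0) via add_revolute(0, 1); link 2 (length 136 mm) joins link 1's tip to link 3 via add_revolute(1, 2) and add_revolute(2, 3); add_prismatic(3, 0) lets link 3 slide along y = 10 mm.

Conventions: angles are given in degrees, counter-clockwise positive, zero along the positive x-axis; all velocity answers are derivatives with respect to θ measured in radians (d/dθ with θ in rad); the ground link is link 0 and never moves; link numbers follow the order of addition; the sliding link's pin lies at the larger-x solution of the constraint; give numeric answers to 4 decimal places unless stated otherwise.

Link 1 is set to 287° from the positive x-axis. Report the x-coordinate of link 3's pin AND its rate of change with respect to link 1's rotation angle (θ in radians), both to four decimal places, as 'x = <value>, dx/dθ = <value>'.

geometry: r = 12 mm, L = 136 mm, e = 10 mm
crank pin P = (r cos θ, r sin θ) = (3.508460, -11.475657)
h = r sin θ − e = -11.475657 − 10 = -21.475657
x = r cos θ + √(L² − h²) = 3.508460 + 134.293694 = 137.802154
dx/dθ = −r sin θ − h·r cos θ/√(L² − h²) (θ in radians; h = -21.475657) = 12.036715

x = 137.8022, dx/dθ = 12.0367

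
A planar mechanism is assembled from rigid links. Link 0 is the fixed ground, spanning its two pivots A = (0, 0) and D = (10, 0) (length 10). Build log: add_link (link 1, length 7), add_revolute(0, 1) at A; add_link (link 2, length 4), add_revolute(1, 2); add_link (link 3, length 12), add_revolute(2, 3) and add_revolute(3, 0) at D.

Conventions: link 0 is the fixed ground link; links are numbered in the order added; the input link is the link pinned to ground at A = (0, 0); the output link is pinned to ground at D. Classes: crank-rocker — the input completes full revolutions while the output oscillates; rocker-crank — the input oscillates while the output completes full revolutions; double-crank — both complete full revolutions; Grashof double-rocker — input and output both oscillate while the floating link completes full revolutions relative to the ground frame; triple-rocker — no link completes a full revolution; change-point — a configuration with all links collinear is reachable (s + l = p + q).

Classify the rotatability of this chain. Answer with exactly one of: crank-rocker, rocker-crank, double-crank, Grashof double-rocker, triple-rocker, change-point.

lengths: ground=10, input=7, coupler=4, output=12
sorted: s=4 (shortest), l=12 (longest), p+q=17
s + l = 16 vs p + q = 17
s + l < p + q (Grashof) with shortest = coupler link → Grashof double-rocker

Grashof double-rocker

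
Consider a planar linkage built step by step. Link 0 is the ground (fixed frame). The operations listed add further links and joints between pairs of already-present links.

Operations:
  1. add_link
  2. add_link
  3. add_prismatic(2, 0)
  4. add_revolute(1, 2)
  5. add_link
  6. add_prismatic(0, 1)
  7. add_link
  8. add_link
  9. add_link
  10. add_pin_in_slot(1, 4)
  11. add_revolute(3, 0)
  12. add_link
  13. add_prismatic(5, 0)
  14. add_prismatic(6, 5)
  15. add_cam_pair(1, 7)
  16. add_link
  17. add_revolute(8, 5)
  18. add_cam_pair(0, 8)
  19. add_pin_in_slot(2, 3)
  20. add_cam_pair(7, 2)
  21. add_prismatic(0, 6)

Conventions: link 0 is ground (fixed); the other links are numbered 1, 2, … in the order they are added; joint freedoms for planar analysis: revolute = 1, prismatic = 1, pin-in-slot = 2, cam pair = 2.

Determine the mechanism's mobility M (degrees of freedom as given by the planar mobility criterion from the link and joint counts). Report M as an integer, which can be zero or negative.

link 0 = ground. State L|J1|J2 = 1|0|0
+link1  2|0|0
+link2  3|0|0
P(2,0) f=1→J1  3|1|0
R(1,2) f=1→J1  3|2|0
+link3  4|2|0
P(0,1) f=1→J1  4|3|0
+link4  5|3|0
+link5  6|3|0
+link6  7|3|0
PS(1,4) f=2→J2  7|3|1
R(3,0) f=1→J1  7|4|1
+link7  8|4|1
P(5,0) f=1→J1  8|5|1
P(6,5) f=1→J1  8|6|1
C(1,7) f=2→J2  8|6|2
+link8  9|6|2
R(8,5) f=1→J1  9|7|2
C(0,8) f=2→J2  9|7|3
PS(2,3) f=2→J2  9|7|4
C(7,2) f=2→J2  9|7|5
P(0,6) f=1→J1  9|8|5
M = 3(9−1)−2·8−5 = 24−16−5 = 3

M = 3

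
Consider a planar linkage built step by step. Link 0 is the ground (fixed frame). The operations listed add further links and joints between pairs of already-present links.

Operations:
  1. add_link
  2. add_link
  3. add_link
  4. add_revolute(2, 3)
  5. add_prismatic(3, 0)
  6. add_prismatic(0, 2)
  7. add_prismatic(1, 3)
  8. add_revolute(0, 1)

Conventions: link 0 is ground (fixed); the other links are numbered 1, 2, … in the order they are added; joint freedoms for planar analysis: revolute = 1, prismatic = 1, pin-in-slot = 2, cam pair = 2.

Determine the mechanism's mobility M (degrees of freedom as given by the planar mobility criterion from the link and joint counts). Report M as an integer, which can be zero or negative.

(L,J1,J2)=(1,0,0); link0 fixed
link1: (2,0,0)
link2: (3,0,0)
link3: (4,0,0)
R 2-3 [J1]: (4,1,0)
P 3-0 [J1]: (4,2,0)
P 0-2 [J1]: (4,3,0)
P 1-3 [J1]: (4,4,0)
R 0-1 [J1]: (4,5,0)
Grübler: 3·3 − 2·5 − 0 = -1

M = -1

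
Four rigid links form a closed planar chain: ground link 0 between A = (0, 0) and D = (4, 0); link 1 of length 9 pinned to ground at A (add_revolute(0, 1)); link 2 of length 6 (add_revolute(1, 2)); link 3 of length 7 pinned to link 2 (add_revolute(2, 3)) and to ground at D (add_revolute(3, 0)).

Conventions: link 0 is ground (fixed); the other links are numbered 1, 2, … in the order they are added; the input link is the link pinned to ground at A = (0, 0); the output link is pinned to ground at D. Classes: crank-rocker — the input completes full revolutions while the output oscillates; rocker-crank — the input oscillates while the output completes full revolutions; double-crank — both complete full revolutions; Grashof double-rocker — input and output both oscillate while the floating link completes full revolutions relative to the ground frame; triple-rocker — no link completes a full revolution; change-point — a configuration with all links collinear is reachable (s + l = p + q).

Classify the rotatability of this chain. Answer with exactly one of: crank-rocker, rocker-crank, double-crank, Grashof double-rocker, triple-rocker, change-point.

lengths: ground=4, input=9, coupler=6, output=7
sorted: s=4 (shortest), l=9 (longest), p+q=13
s + l = 13 vs p + q = 13
s + l = p + q → change-point (collinear configuration reachable)

change-point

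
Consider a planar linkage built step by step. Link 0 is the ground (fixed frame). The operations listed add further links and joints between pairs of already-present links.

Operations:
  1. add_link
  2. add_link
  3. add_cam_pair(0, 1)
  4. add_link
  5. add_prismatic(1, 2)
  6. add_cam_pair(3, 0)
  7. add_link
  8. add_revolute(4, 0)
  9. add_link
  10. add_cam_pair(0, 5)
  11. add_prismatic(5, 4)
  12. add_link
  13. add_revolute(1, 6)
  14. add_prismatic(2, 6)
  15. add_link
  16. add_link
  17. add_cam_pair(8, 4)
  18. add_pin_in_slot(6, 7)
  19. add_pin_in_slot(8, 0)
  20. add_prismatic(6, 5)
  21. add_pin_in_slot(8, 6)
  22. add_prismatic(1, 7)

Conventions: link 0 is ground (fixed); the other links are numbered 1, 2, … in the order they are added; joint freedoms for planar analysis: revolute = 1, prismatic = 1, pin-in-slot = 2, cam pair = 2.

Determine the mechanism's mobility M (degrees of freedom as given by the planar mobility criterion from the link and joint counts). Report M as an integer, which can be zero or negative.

link 0 = ground. State L|J1|J2 = 1|0|0
+link1  2|0|0
+link2  3|0|0
C(0,1) f=2→J2  3|0|1
+link3  4|0|1
P(1,2) f=1→J1  4|1|1
C(3,0) f=2→J2  4|1|2
+link4  5|1|2
R(4,0) f=1→J1  5|2|2
+link5  6|2|2
C(0,5) f=2→J2  6|2|3
P(5,4) f=1→J1  6|3|3
+link6  7|3|3
R(1,6) f=1→J1  7|4|3
P(2,6) f=1→J1  7|5|3
+link7  8|5|3
+link8  9|5|3
C(8,4) f=2→J2  9|5|4
PS(6,7) f=2→J2  9|5|5
PS(8,0) f=2→J2  9|5|6
P(6,5) f=1→J1  9|6|6
PS(8,6) f=2→J2  9|6|7
P(1,7) f=1→J1  9|7|7
M = 3(9−1)−2·7−7 = 24−14−7 = 3

M = 3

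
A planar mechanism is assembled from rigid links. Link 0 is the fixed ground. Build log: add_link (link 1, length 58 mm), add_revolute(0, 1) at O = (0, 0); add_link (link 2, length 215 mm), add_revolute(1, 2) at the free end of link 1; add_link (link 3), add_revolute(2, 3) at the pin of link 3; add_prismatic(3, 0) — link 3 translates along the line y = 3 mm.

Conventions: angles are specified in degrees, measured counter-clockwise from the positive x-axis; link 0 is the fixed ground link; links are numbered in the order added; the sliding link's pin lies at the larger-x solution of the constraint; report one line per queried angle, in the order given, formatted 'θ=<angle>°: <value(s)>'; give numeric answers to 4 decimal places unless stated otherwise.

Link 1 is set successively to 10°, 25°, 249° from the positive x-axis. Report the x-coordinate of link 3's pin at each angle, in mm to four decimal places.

geometry: r = 58 mm, L = 215 mm, e = 3 mm
θ=10°: crank pin P = (r cos θ, r sin θ) = (57.118850, 10.071594)
θ=10°: h = r sin θ − e = 10.071594 − 3 = 7.071594
θ=10°: x = r cos θ + √(L² − h²) = 57.118850 + 214.883672 = 272.002522
θ=25°: crank pin P = (r cos θ, r sin θ) = (52.565852, 24.511859)
θ=25°: h = r sin θ − e = 24.511859 − 3 = 21.511859
θ=25°: x = r cos θ + √(L² − h²) = 52.565852 + 213.921107 = 266.486958
θ=249°: crank pin P = (r cos θ, r sin θ) = (-20.785341, -54.147665)
θ=249°: h = r sin θ − e = -54.147665 − 3 = -57.147665
θ=249°: x = r cos θ + √(L² − h²) = -20.785341 + 207.265879 = 186.480537

θ=10°: 272.0025
θ=25°: 266.4870
θ=249°: 186.4805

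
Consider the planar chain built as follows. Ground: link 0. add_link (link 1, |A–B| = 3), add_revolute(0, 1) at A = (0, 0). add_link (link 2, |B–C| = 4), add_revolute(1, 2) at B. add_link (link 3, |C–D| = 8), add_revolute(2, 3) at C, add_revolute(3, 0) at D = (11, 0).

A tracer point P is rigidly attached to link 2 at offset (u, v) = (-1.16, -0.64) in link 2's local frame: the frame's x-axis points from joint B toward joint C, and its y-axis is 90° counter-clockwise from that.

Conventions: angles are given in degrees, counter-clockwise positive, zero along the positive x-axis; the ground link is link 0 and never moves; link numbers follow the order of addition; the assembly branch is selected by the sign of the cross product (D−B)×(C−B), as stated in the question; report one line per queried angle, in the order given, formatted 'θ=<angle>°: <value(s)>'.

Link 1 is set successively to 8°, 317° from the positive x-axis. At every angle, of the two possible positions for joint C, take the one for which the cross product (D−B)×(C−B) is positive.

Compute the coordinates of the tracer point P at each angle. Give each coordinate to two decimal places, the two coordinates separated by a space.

A=(0,0), D=(11.00,0)
θ=8°: B = A + 3.00·(cos8°, sin8°) = (2.9708, 0.4175)
θ=8°: |BD| = 8.0400
θ=8°: circle(B,4.00) ∩ circle(D,8.00): a=1.0350, h=3.8638
θ=8°:   candidates: C₊=(4.2050,4.2223) cross=31.065; C₋=(3.8037,-3.4948) cross=-31.065
θ=8°:   branch + wants cross > 0 → take C=(4.2050,4.2223) (cross=31.065)
θ=8°: ex = (C−B)/|BC| = (0.3086,0.9512); ey = (-0.9512,0.3086)
θ=8°: P = B + -1.16·ex + -0.64·ey = (3.2217,-0.8834)
θ=317°: B = A + 3.00·(cos317°, sin317°) = (2.1941, -2.0460)
θ=317°: |BD| = 9.0405
θ=317°: circle(B,4.00) ∩ circle(D,8.00): a=1.8655, h=3.5383
θ=317°:   candidates: C₊=(3.2104,1.8227) cross=31.988; C₋=(4.8120,-5.0703) cross=-31.988
θ=317°:   branch + wants cross > 0 → take C=(3.2104,1.8227) (cross=31.988)
θ=317°: ex = (C−B)/|BC| = (0.2541,0.9672); ey = (-0.9672,0.2541)
θ=317°: P = B + -1.16·ex + -0.64·ey = (2.5183,-3.3305)

θ=8°: 3.22 -0.88
θ=317°: 2.52 -3.33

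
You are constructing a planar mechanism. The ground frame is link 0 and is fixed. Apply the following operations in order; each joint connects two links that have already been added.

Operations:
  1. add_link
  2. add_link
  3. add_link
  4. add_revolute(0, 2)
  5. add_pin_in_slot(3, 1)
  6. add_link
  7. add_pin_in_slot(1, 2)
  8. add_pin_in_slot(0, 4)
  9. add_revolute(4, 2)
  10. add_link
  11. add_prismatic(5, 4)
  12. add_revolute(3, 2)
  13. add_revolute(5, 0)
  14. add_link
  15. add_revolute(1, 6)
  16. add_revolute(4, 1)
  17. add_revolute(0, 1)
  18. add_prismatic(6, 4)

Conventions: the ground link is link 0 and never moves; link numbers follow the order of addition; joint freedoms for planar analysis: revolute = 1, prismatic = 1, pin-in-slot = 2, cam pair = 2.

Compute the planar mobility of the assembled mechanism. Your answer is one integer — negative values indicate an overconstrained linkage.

(L,J1,J2)=(1,0,0); link0 fixed
link1: (2,0,0)
link2: (3,0,0)
link3: (4,0,0)
R 0-2 [J1]: (4,1,0)
PS 3-1 [J2]: (4,1,1)
link4: (5,1,1)
PS 1-2 [J2]: (5,1,2)
PS 0-4 [J2]: (5,1,3)
R 4-2 [J1]: (5,2,3)
link5: (6,2,3)
P 5-4 [J1]: (6,3,3)
R 3-2 [J1]: (6,4,3)
R 5-0 [J1]: (6,5,3)
link6: (7,5,3)
R 1-6 [J1]: (7,6,3)
R 4-1 [J1]: (7,7,3)
R 0-1 [J1]: (7,8,3)
P 6-4 [J1]: (7,9,3)
Grübler: 3·6 − 2·9 − 3 = -3

M = -3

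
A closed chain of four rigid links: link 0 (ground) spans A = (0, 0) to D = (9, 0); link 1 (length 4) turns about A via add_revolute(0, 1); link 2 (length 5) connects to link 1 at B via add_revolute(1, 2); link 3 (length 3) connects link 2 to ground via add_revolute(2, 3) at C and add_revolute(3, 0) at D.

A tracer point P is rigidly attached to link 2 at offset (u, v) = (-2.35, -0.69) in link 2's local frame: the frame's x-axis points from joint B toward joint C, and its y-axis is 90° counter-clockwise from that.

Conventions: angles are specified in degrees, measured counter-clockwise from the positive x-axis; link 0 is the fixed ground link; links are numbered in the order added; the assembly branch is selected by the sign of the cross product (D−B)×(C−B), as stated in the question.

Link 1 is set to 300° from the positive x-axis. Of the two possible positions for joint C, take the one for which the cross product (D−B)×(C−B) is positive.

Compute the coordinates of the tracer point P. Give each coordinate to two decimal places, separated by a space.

A=(0,0), D=(9.00,0)
B = A + 4.00·(cos300°, sin300°) = (2.0000, -3.4641)
|BD| = 7.8102
circle(B,5.00) ∩ circle(D,3.00): a=4.9294, h=0.8371
  candidates: C₊=(6.0467,-0.5274) cross=6.538; C₋=(6.7893,-2.0280) cross=-6.538
  branch + wants cross > 0 → take C=(6.0467,-0.5274) (cross=6.538)
ex = (C−B)/|BC| = (0.8093,0.5873); ey = (-0.5873,0.8093)
P = B + -2.35·ex + -0.69·ey = (0.5033,-5.4028)

0.50 -5.40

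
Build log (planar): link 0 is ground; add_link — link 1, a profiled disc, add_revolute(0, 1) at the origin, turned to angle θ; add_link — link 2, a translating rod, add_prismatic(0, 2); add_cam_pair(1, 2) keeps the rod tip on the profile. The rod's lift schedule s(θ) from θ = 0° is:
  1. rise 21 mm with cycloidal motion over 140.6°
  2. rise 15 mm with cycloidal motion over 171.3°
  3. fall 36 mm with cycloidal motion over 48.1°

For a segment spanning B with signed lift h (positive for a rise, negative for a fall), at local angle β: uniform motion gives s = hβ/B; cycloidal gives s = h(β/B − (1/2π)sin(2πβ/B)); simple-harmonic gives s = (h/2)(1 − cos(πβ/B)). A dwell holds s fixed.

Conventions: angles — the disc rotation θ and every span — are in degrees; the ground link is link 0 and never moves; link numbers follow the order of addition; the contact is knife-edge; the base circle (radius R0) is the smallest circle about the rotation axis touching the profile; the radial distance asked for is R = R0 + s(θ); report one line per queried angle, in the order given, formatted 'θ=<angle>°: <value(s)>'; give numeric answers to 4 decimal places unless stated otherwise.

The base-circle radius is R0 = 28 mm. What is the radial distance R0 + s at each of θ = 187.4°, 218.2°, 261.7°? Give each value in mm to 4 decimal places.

seg 1 [0°–140.6°] cycloidal, h=21: full span → s += 21 → s = 21.0000
seg 2 [140.6°–311.9°] cycloidal, h=15: θ=187.4° here. β=46.8, B=171.3. 15·(0.2732 − sin(2π·0.2732)/(2π)) = 1.7361 → s = 22.7361
seg 2 [140.6°–311.9°] cycloidal, h=15: θ=218.2° here. β=77.6, B=171.3. 15·(0.4530 − sin(2π·0.4530)/(2π)) = 6.1004 → s = 27.1004
seg 2 [140.6°–311.9°] cycloidal, h=15: θ=261.7° here. β=121.1, B=171.3. 15·(0.7069 − sin(2π·0.7069)/(2π)) = 12.9047 → s = 33.9047
θ=187.4°: R = R0 + s = 28 + 22.7361 = 50.7361
θ=218.2°: R = R0 + s = 28 + 27.1004 = 55.1004
θ=261.7°: R = R0 + s = 28 + 33.9047 = 61.9047

θ=187.4°: 50.7361
θ=218.2°: 55.1004
θ=261.7°: 61.9047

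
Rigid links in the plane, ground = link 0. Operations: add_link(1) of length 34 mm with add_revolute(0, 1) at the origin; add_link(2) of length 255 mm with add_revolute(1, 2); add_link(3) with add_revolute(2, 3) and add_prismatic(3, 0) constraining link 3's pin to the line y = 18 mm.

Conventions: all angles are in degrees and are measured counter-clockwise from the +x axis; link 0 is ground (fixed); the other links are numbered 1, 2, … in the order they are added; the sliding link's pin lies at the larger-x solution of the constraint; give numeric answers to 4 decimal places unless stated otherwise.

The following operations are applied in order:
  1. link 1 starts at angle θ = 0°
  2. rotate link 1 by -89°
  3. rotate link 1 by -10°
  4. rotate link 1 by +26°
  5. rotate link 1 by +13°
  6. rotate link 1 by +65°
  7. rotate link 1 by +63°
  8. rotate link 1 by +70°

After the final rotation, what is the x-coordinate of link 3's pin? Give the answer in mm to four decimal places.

geometry: r = 34 mm, L = 255 mm, e = 18 mm; θ starts at 0°
rotate link 1 by -89°: θ ← 0° -89° = -89°
rotate link 1 by -10°: θ ← -89° -10° = -99°
rotate link 1 by +26°: θ ← -99° +26° = -73°
rotate link 1 by +13°: θ ← -73° +13° = -60°
rotate link 1 by +65°: θ ← -60° +65° = 5°
rotate link 1 by +63°: θ ← 5° +63° = 68°
rotate link 1 by +70°: θ ← 68° +70° = 138°
crank pin P = (r cos θ, r sin θ) = (-25.266924, 22.750441)
h = r sin θ − e = 22.750441 − 18 = 4.750441
x = r cos θ + √(L² − h²) = -25.266924 + 254.955748 = 229.688824

229.6888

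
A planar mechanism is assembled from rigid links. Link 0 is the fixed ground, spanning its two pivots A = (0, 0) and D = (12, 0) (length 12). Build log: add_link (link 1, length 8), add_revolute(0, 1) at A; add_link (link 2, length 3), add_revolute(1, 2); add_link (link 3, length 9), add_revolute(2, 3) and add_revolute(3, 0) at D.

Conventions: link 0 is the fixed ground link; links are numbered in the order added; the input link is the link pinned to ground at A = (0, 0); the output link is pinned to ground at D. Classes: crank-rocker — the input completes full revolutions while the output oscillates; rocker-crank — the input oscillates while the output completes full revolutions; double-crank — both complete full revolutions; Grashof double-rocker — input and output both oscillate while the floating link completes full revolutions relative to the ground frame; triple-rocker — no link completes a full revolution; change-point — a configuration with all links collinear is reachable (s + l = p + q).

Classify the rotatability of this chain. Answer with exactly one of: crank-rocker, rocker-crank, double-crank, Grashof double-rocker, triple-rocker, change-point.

lengths: ground=12, input=8, coupler=3, output=9
sorted: s=3 (shortest), l=12 (longest), p+q=17
s + l = 15 vs p + q = 17
s + l < p + q (Grashof) with shortest = coupler link → Grashof double-rocker

Grashof double-rocker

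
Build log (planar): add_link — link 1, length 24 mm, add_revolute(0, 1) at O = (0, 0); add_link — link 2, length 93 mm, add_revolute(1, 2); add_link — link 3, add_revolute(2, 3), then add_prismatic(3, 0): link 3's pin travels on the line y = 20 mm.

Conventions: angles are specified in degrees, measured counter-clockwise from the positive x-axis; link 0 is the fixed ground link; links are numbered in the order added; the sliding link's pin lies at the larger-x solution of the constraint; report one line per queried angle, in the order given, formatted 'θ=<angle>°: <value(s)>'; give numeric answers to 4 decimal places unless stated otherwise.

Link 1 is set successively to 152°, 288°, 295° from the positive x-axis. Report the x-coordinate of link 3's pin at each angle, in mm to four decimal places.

geometry: r = 24 mm, L = 93 mm, e = 20 mm
θ=152°: crank pin P = (r cos θ, r sin θ) = (-21.190742, 11.267318)
θ=152°: h = r sin θ − e = 11.267318 − 20 = -8.732682
θ=152°: x = r cos θ + √(L² − h²) = -21.190742 + 92.589094 = 71.398351
θ=288°: crank pin P = (r cos θ, r sin θ) = (7.416408, -22.825356)
θ=288°: h = r sin θ − e = -22.825356 − 20 = -42.825356
θ=288°: x = r cos θ + √(L² − h²) = 7.416408 + 82.552946 = 89.969354
θ=295°: crank pin P = (r cos θ, r sin θ) = (10.142838, -21.751387)
θ=295°: h = r sin θ − e = -21.751387 − 20 = -41.751387
θ=295°: x = r cos θ + √(L² − h²) = 10.142838 + 83.101274 = 93.244112

θ=152°: 71.3984
θ=288°: 89.9694
θ=295°: 93.2441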